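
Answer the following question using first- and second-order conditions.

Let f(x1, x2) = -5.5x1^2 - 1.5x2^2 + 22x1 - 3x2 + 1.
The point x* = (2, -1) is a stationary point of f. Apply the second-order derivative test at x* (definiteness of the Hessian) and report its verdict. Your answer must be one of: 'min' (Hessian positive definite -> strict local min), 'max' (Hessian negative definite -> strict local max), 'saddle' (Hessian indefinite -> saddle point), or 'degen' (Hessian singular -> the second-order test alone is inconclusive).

Compute the Hessian H = grad^2 f:
  H = [[-11, 0], [0, -3]]
Verify stationarity: grad f(x*) = H x* + g = (0, 0).
Eigenvalues of H: -11, -3.
Both eigenvalues < 0, so H is negative definite -> x* is a strict local max.

max


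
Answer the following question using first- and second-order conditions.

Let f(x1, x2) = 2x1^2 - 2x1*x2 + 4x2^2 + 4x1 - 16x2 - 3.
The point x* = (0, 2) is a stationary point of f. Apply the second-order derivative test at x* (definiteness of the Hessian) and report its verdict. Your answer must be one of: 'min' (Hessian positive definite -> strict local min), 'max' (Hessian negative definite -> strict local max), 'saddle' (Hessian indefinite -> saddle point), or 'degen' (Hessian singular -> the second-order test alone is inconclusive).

Compute the Hessian H = grad^2 f:
  H = [[4, -2], [-2, 8]]
Verify stationarity: grad f(x*) = H x* + g = (0, 0).
Eigenvalues of H: 3.1716, 8.8284.
Both eigenvalues > 0, so H is positive definite -> x* is a strict local min.

min


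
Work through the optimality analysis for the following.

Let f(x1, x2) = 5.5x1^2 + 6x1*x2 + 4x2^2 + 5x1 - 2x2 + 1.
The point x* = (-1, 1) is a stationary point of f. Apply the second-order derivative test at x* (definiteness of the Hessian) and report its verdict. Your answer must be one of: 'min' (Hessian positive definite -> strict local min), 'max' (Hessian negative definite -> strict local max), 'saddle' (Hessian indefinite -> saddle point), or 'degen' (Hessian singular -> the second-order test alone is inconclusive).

Compute the Hessian H = grad^2 f:
  H = [[11, 6], [6, 8]]
Verify stationarity: grad f(x*) = H x* + g = (0, 0).
Eigenvalues of H: 3.3153, 15.6847.
Both eigenvalues > 0, so H is positive definite -> x* is a strict local min.

min


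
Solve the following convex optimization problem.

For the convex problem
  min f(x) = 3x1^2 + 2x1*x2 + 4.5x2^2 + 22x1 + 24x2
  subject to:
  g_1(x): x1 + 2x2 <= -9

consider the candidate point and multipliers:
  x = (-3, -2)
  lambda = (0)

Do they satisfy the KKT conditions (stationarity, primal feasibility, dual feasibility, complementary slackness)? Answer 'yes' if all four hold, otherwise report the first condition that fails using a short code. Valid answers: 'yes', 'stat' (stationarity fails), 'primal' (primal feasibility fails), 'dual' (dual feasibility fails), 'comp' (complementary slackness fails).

Gradient of f: grad f(x) = Q x + c = (0, 0)
Constraint values g_i(x) = a_i^T x - b_i:
  g_1((-3, -2)) = 2
Stationarity residual: grad f(x) + sum_i lambda_i a_i = (0, 0)
  -> stationarity OK
Primal feasibility (all g_i <= 0): FAILS
Dual feasibility (all lambda_i >= 0): OK
Complementary slackness (lambda_i * g_i(x) = 0 for all i): OK

Verdict: the first failing condition is primal_feasibility -> primal.

primal


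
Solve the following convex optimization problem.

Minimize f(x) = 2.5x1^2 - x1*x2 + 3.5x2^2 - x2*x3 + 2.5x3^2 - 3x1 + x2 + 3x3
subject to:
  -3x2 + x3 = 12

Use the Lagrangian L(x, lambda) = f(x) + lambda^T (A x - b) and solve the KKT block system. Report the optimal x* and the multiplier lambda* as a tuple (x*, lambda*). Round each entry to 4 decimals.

Form the Lagrangian:
  L(x, lambda) = (1/2) x^T Q x + c^T x + lambda^T (A x - b)
Stationarity (grad_x L = 0): Q x + c + A^T lambda = 0.
Primal feasibility: A x = b.

This gives the KKT block system:
  [ Q   A^T ] [ x     ]   [-c ]
  [ A    0  ] [ lambda ] = [ b ]

Solving the linear system:
  x*      = (-0.1747, -3.8734, 0.3799)
  lambda* = (-8.7729)
  f(x*)   = 51.5328

x* = (-0.1747, -3.8734, 0.3799), lambda* = (-8.7729)


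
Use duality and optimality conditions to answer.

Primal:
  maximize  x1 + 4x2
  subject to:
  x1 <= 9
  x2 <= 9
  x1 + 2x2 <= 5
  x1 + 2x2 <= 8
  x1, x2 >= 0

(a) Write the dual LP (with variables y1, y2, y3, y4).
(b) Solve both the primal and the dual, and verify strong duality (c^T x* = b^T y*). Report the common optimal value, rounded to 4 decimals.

The standard primal-dual pair for 'max c^T x s.t. A x <= b, x >= 0' is:
  Dual:  min b^T y  s.t.  A^T y >= c,  y >= 0.

So the dual LP is:
  minimize  9y1 + 9y2 + 5y3 + 8y4
  subject to:
    y1 + y3 + y4 >= 1
    y2 + 2y3 + 2y4 >= 4
    y1, y2, y3, y4 >= 0

Solving the primal: x* = (0, 2.5).
  primal value c^T x* = 10.
Solving the dual: y* = (0, 0, 2, 0).
  dual value b^T y* = 10.
Strong duality: c^T x* = b^T y*. Confirmed.

10


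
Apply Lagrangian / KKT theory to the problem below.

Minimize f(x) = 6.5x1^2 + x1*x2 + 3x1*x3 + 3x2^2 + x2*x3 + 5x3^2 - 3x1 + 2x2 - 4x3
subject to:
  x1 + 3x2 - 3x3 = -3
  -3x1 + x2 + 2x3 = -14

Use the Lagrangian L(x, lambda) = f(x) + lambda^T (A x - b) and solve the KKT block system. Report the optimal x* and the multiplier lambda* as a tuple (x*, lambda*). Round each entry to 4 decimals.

Form the Lagrangian:
  L(x, lambda) = (1/2) x^T Q x + c^T x + lambda^T (A x - b)
Stationarity (grad_x L = 0): Q x + c + A^T lambda = 0.
Primal feasibility: A x = b.

This gives the KKT block system:
  [ Q   A^T ] [ x     ]   [-c ]
  [ A    0  ] [ lambda ] = [ b ]

Solving the linear system:
  x*      = (2.7374, -3.2042, -1.2918)
  lambda* = (2.1833, 9.2299)
  f(x*)   = 63.1578

x* = (2.7374, -3.2042, -1.2918), lambda* = (2.1833, 9.2299)


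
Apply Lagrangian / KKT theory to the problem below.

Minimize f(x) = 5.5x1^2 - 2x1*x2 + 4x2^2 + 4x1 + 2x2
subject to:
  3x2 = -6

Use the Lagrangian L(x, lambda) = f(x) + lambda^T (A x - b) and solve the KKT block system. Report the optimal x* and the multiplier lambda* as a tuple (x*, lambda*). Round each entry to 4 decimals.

Form the Lagrangian:
  L(x, lambda) = (1/2) x^T Q x + c^T x + lambda^T (A x - b)
Stationarity (grad_x L = 0): Q x + c + A^T lambda = 0.
Primal feasibility: A x = b.

This gives the KKT block system:
  [ Q   A^T ] [ x     ]   [-c ]
  [ A    0  ] [ lambda ] = [ b ]

Solving the linear system:
  x*      = (-0.7273, -2)
  lambda* = (4.1818)
  f(x*)   = 9.0909

x* = (-0.7273, -2), lambda* = (4.1818)


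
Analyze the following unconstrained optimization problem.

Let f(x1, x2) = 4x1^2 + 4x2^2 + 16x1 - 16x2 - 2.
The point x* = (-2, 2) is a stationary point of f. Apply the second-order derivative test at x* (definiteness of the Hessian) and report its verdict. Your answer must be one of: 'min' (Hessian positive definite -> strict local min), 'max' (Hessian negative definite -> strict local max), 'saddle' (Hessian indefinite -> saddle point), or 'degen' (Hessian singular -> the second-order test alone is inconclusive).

Compute the Hessian H = grad^2 f:
  H = [[8, 0], [0, 8]]
Verify stationarity: grad f(x*) = H x* + g = (0, 0).
Eigenvalues of H: 8, 8.
Both eigenvalues > 0, so H is positive definite -> x* is a strict local min.

min


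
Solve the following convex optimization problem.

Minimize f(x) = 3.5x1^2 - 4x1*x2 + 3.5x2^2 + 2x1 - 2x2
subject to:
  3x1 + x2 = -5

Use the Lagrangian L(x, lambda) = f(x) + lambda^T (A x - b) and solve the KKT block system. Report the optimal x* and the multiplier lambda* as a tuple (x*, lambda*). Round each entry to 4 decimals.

Form the Lagrangian:
  L(x, lambda) = (1/2) x^T Q x + c^T x + lambda^T (A x - b)
Stationarity (grad_x L = 0): Q x + c + A^T lambda = 0.
Primal feasibility: A x = b.

This gives the KKT block system:
  [ Q   A^T ] [ x     ]   [-c ]
  [ A    0  ] [ lambda ] = [ b ]

Solving the linear system:
  x*      = (-1.4149, -0.7553)
  lambda* = (1.6277)
  f(x*)   = 3.4096

x* = (-1.4149, -0.7553), lambda* = (1.6277)


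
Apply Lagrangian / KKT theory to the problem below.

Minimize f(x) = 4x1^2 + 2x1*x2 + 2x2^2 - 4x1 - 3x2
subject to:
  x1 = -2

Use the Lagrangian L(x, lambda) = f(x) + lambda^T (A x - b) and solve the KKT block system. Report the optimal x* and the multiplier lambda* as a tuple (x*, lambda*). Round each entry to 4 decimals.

Form the Lagrangian:
  L(x, lambda) = (1/2) x^T Q x + c^T x + lambda^T (A x - b)
Stationarity (grad_x L = 0): Q x + c + A^T lambda = 0.
Primal feasibility: A x = b.

This gives the KKT block system:
  [ Q   A^T ] [ x     ]   [-c ]
  [ A    0  ] [ lambda ] = [ b ]

Solving the linear system:
  x*      = (-2, 1.75)
  lambda* = (16.5)
  f(x*)   = 17.875

x* = (-2, 1.75), lambda* = (16.5)


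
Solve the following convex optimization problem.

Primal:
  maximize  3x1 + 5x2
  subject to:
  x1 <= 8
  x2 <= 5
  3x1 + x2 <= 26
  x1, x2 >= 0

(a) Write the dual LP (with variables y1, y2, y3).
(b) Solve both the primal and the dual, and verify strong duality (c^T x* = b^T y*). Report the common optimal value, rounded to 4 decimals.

The standard primal-dual pair for 'max c^T x s.t. A x <= b, x >= 0' is:
  Dual:  min b^T y  s.t.  A^T y >= c,  y >= 0.

So the dual LP is:
  minimize  8y1 + 5y2 + 26y3
  subject to:
    y1 + 3y3 >= 3
    y2 + y3 >= 5
    y1, y2, y3 >= 0

Solving the primal: x* = (7, 5).
  primal value c^T x* = 46.
Solving the dual: y* = (0, 4, 1).
  dual value b^T y* = 46.
Strong duality: c^T x* = b^T y*. Confirmed.

46


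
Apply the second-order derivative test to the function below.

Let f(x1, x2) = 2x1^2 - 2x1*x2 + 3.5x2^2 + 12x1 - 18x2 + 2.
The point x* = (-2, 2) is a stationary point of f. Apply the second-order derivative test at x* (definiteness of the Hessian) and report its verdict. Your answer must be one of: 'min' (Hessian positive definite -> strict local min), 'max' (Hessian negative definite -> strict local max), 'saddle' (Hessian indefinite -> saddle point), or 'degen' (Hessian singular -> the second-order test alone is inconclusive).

Compute the Hessian H = grad^2 f:
  H = [[4, -2], [-2, 7]]
Verify stationarity: grad f(x*) = H x* + g = (0, 0).
Eigenvalues of H: 3, 8.
Both eigenvalues > 0, so H is positive definite -> x* is a strict local min.

min


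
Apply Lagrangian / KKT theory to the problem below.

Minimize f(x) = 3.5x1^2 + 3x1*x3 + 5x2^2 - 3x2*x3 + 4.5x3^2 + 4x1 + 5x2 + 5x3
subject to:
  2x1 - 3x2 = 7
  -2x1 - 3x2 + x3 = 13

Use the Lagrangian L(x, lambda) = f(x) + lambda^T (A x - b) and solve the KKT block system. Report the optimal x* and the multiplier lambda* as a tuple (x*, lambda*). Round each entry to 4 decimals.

Form the Lagrangian:
  L(x, lambda) = (1/2) x^T Q x + c^T x + lambda^T (A x - b)
Stationarity (grad_x L = 0): Q x + c + A^T lambda = 0.
Primal feasibility: A x = b.

This gives the KKT block system:
  [ Q   A^T ] [ x     ]   [-c ]
  [ A    0  ] [ lambda ] = [ b ]

Solving the linear system:
  x*      = (-1.6016, -3.4011, -0.4065)
  lambda* = (-2.5241, -6.7396)
  f(x*)   = 39.9198

x* = (-1.6016, -3.4011, -0.4065), lambda* = (-2.5241, -6.7396)


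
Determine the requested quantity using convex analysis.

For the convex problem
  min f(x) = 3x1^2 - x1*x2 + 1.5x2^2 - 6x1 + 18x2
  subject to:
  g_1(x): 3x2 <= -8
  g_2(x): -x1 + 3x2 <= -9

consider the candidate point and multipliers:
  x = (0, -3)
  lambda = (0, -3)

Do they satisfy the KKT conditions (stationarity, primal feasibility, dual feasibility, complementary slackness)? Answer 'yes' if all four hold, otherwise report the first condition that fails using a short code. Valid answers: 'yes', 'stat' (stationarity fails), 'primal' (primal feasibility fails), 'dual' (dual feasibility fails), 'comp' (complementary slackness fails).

Gradient of f: grad f(x) = Q x + c = (-3, 9)
Constraint values g_i(x) = a_i^T x - b_i:
  g_1((0, -3)) = -1
  g_2((0, -3)) = 0
Stationarity residual: grad f(x) + sum_i lambda_i a_i = (0, 0)
  -> stationarity OK
Primal feasibility (all g_i <= 0): OK
Dual feasibility (all lambda_i >= 0): FAILS
Complementary slackness (lambda_i * g_i(x) = 0 for all i): OK

Verdict: the first failing condition is dual_feasibility -> dual.

dual


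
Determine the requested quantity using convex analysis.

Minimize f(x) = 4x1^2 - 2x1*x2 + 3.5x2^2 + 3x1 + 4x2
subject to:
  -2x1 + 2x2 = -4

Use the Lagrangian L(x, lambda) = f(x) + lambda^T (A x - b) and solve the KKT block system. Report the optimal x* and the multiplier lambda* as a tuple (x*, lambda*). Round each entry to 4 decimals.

Form the Lagrangian:
  L(x, lambda) = (1/2) x^T Q x + c^T x + lambda^T (A x - b)
Stationarity (grad_x L = 0): Q x + c + A^T lambda = 0.
Primal feasibility: A x = b.

This gives the KKT block system:
  [ Q   A^T ] [ x     ]   [-c ]
  [ A    0  ] [ lambda ] = [ b ]

Solving the linear system:
  x*      = (0.2727, -1.7273)
  lambda* = (4.3182)
  f(x*)   = 5.5909

x* = (0.2727, -1.7273), lambda* = (4.3182)


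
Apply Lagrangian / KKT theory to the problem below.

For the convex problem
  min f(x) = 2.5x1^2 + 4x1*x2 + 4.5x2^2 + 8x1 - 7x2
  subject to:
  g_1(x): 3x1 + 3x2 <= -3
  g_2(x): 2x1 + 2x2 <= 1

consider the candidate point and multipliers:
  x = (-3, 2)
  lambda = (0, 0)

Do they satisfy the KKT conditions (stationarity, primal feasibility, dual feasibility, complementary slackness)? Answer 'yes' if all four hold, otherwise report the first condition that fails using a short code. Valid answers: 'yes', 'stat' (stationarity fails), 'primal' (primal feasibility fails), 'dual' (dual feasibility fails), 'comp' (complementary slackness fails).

Gradient of f: grad f(x) = Q x + c = (1, -1)
Constraint values g_i(x) = a_i^T x - b_i:
  g_1((-3, 2)) = 0
  g_2((-3, 2)) = -3
Stationarity residual: grad f(x) + sum_i lambda_i a_i = (1, -1)
  -> stationarity FAILS
Primal feasibility (all g_i <= 0): OK
Dual feasibility (all lambda_i >= 0): OK
Complementary slackness (lambda_i * g_i(x) = 0 for all i): OK

Verdict: the first failing condition is stationarity -> stat.

stat


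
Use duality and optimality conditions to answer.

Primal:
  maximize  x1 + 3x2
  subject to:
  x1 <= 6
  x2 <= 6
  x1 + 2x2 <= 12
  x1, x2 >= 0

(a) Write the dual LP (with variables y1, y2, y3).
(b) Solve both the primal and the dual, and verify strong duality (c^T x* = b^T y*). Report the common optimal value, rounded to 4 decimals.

The standard primal-dual pair for 'max c^T x s.t. A x <= b, x >= 0' is:
  Dual:  min b^T y  s.t.  A^T y >= c,  y >= 0.

So the dual LP is:
  minimize  6y1 + 6y2 + 12y3
  subject to:
    y1 + y3 >= 1
    y2 + 2y3 >= 3
    y1, y2, y3 >= 0

Solving the primal: x* = (0, 6).
  primal value c^T x* = 18.
Solving the dual: y* = (0, 0, 1.5).
  dual value b^T y* = 18.
Strong duality: c^T x* = b^T y*. Confirmed.

18


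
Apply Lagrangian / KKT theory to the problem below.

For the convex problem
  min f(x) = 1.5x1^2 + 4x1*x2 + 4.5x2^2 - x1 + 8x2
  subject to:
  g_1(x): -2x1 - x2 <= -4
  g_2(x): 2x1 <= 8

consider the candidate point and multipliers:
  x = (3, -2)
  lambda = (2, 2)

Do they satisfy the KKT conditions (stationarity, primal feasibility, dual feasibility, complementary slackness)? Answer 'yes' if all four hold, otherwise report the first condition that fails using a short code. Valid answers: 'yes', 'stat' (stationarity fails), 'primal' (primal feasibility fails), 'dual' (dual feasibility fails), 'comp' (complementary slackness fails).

Gradient of f: grad f(x) = Q x + c = (0, 2)
Constraint values g_i(x) = a_i^T x - b_i:
  g_1((3, -2)) = 0
  g_2((3, -2)) = -2
Stationarity residual: grad f(x) + sum_i lambda_i a_i = (0, 0)
  -> stationarity OK
Primal feasibility (all g_i <= 0): OK
Dual feasibility (all lambda_i >= 0): OK
Complementary slackness (lambda_i * g_i(x) = 0 for all i): FAILS

Verdict: the first failing condition is complementary_slackness -> comp.

comp


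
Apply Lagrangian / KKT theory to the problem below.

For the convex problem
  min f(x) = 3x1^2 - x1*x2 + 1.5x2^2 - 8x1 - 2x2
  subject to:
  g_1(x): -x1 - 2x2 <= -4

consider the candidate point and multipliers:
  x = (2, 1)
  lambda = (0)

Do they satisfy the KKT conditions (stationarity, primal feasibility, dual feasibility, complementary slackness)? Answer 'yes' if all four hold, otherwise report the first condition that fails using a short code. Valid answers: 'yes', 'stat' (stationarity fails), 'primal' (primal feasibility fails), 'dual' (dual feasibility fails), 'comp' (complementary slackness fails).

Gradient of f: grad f(x) = Q x + c = (3, -1)
Constraint values g_i(x) = a_i^T x - b_i:
  g_1((2, 1)) = 0
Stationarity residual: grad f(x) + sum_i lambda_i a_i = (3, -1)
  -> stationarity FAILS
Primal feasibility (all g_i <= 0): OK
Dual feasibility (all lambda_i >= 0): OK
Complementary slackness (lambda_i * g_i(x) = 0 for all i): OK

Verdict: the first failing condition is stationarity -> stat.

stat


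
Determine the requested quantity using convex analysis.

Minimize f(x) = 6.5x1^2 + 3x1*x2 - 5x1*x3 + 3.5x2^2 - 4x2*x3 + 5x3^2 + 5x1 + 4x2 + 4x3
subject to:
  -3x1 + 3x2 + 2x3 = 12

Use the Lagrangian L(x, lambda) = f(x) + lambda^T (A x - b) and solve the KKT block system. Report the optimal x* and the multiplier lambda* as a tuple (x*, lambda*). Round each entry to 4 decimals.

Form the Lagrangian:
  L(x, lambda) = (1/2) x^T Q x + c^T x + lambda^T (A x - b)
Stationarity (grad_x L = 0): Q x + c + A^T lambda = 0.
Primal feasibility: A x = b.

This gives the KKT block system:
  [ Q   A^T ] [ x     ]   [-c ]
  [ A    0  ] [ lambda ] = [ b ]

Solving the linear system:
  x*      = (-1.6298, 2.0883, 0.4229)
  lambda* = (-4.0123)
  f(x*)   = 25.0218

x* = (-1.6298, 2.0883, 0.4229), lambda* = (-4.0123)


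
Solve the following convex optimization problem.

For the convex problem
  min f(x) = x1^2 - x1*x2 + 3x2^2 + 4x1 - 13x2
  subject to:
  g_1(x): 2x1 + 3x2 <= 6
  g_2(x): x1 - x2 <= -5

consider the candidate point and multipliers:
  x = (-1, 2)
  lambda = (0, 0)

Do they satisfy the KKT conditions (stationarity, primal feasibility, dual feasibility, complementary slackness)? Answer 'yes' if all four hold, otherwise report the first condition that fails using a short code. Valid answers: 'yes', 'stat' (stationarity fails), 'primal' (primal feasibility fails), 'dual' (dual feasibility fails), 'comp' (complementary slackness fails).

Gradient of f: grad f(x) = Q x + c = (0, 0)
Constraint values g_i(x) = a_i^T x - b_i:
  g_1((-1, 2)) = -2
  g_2((-1, 2)) = 2
Stationarity residual: grad f(x) + sum_i lambda_i a_i = (0, 0)
  -> stationarity OK
Primal feasibility (all g_i <= 0): FAILS
Dual feasibility (all lambda_i >= 0): OK
Complementary slackness (lambda_i * g_i(x) = 0 for all i): OK

Verdict: the first failing condition is primal_feasibility -> primal.

primal


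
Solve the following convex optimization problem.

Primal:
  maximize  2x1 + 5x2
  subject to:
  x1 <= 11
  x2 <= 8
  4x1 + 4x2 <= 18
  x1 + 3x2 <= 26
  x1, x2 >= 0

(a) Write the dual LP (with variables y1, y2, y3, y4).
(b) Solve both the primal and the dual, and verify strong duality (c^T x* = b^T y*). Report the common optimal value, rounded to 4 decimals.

The standard primal-dual pair for 'max c^T x s.t. A x <= b, x >= 0' is:
  Dual:  min b^T y  s.t.  A^T y >= c,  y >= 0.

So the dual LP is:
  minimize  11y1 + 8y2 + 18y3 + 26y4
  subject to:
    y1 + 4y3 + y4 >= 2
    y2 + 4y3 + 3y4 >= 5
    y1, y2, y3, y4 >= 0

Solving the primal: x* = (0, 4.5).
  primal value c^T x* = 22.5.
Solving the dual: y* = (0, 0, 1.25, 0).
  dual value b^T y* = 22.5.
Strong duality: c^T x* = b^T y*. Confirmed.

22.5


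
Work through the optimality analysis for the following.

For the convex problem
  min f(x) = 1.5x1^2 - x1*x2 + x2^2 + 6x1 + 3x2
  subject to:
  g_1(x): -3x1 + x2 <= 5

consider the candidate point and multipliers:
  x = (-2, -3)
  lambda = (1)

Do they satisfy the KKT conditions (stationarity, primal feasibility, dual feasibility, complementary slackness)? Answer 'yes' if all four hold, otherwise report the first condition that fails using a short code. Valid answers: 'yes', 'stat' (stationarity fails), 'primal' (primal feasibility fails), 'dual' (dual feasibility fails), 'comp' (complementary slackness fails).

Gradient of f: grad f(x) = Q x + c = (3, -1)
Constraint values g_i(x) = a_i^T x - b_i:
  g_1((-2, -3)) = -2
Stationarity residual: grad f(x) + sum_i lambda_i a_i = (0, 0)
  -> stationarity OK
Primal feasibility (all g_i <= 0): OK
Dual feasibility (all lambda_i >= 0): OK
Complementary slackness (lambda_i * g_i(x) = 0 for all i): FAILS

Verdict: the first failing condition is complementary_slackness -> comp.

comp


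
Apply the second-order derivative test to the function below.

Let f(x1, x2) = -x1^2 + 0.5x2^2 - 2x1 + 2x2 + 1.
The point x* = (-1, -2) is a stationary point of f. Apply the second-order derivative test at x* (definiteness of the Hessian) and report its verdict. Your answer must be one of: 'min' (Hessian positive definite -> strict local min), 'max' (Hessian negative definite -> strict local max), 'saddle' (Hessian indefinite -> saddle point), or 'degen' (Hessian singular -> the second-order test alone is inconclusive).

Compute the Hessian H = grad^2 f:
  H = [[-2, 0], [0, 1]]
Verify stationarity: grad f(x*) = H x* + g = (0, 0).
Eigenvalues of H: -2, 1.
Eigenvalues have mixed signs, so H is indefinite -> x* is a saddle point.

saddle


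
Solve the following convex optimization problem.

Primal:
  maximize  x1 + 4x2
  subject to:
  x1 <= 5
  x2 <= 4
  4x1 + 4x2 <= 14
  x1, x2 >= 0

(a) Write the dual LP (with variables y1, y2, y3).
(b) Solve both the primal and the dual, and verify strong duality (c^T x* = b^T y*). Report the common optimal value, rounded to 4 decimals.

The standard primal-dual pair for 'max c^T x s.t. A x <= b, x >= 0' is:
  Dual:  min b^T y  s.t.  A^T y >= c,  y >= 0.

So the dual LP is:
  minimize  5y1 + 4y2 + 14y3
  subject to:
    y1 + 4y3 >= 1
    y2 + 4y3 >= 4
    y1, y2, y3 >= 0

Solving the primal: x* = (0, 3.5).
  primal value c^T x* = 14.
Solving the dual: y* = (0, 0, 1).
  dual value b^T y* = 14.
Strong duality: c^T x* = b^T y*. Confirmed.

14


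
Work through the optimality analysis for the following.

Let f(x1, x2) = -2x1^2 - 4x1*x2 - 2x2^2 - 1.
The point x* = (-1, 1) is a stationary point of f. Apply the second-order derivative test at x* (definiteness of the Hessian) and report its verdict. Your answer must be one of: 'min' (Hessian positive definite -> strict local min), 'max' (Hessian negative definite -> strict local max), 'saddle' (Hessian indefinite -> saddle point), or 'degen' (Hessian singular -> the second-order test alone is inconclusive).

Compute the Hessian H = grad^2 f:
  H = [[-4, -4], [-4, -4]]
Verify stationarity: grad f(x*) = H x* + g = (0, 0).
Eigenvalues of H: -8, 0.
H has a zero eigenvalue (singular; negative semidefinite but not definite), so H is neither positive definite, negative definite, nor indefinite. The second-order test alone is inconclusive -> degen.
(Indeed, f is constant along the null direction of H through x*, so x* is not a strict local extremum.)

degen


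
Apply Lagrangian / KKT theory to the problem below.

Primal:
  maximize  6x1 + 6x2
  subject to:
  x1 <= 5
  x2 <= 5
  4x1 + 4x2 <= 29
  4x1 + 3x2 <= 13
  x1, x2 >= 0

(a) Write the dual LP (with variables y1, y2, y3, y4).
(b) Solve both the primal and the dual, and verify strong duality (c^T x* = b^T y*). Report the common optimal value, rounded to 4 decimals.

The standard primal-dual pair for 'max c^T x s.t. A x <= b, x >= 0' is:
  Dual:  min b^T y  s.t.  A^T y >= c,  y >= 0.

So the dual LP is:
  minimize  5y1 + 5y2 + 29y3 + 13y4
  subject to:
    y1 + 4y3 + 4y4 >= 6
    y2 + 4y3 + 3y4 >= 6
    y1, y2, y3, y4 >= 0

Solving the primal: x* = (0, 4.3333).
  primal value c^T x* = 26.
Solving the dual: y* = (0, 0, 0, 2).
  dual value b^T y* = 26.
Strong duality: c^T x* = b^T y*. Confirmed.

26


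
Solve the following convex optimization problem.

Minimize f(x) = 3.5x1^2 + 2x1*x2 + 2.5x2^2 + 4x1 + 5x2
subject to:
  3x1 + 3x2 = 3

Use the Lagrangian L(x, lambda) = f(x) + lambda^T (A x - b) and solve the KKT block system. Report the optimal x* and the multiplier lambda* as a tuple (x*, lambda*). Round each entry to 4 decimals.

Form the Lagrangian:
  L(x, lambda) = (1/2) x^T Q x + c^T x + lambda^T (A x - b)
Stationarity (grad_x L = 0): Q x + c + A^T lambda = 0.
Primal feasibility: A x = b.

This gives the KKT block system:
  [ Q   A^T ] [ x     ]   [-c ]
  [ A    0  ] [ lambda ] = [ b ]

Solving the linear system:
  x*      = (0.5, 0.5)
  lambda* = (-2.8333)
  f(x*)   = 6.5

x* = (0.5, 0.5), lambda* = (-2.8333)


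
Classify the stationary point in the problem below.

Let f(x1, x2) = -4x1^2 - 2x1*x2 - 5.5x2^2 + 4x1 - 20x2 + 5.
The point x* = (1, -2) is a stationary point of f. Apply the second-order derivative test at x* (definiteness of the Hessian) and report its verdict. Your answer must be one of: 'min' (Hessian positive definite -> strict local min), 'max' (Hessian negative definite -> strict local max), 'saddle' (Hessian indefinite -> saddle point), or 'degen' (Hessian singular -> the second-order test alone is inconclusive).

Compute the Hessian H = grad^2 f:
  H = [[-8, -2], [-2, -11]]
Verify stationarity: grad f(x*) = H x* + g = (0, 0).
Eigenvalues of H: -12, -7.
Both eigenvalues < 0, so H is negative definite -> x* is a strict local max.

max


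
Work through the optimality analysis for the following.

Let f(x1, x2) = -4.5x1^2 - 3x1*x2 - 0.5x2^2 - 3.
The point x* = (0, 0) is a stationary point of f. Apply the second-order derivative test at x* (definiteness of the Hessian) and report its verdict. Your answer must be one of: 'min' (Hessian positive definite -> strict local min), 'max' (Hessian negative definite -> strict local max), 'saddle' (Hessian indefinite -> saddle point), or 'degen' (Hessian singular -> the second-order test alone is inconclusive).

Compute the Hessian H = grad^2 f:
  H = [[-9, -3], [-3, -1]]
Verify stationarity: grad f(x*) = H x* + g = (0, 0).
Eigenvalues of H: -10, 0.
H has a zero eigenvalue (singular; negative semidefinite but not definite), so H is neither positive definite, negative definite, nor indefinite. The second-order test alone is inconclusive -> degen.
(Indeed, f is constant along the null direction of H through x*, so x* is not a strict local extremum.)

degen


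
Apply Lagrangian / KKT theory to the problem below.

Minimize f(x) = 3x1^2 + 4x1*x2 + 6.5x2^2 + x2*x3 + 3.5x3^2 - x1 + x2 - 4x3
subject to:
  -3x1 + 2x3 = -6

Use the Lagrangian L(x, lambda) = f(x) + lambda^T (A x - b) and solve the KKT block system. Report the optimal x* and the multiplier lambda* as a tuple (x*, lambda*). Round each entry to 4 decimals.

Form the Lagrangian:
  L(x, lambda) = (1/2) x^T Q x + c^T x + lambda^T (A x - b)
Stationarity (grad_x L = 0): Q x + c + A^T lambda = 0.
Primal feasibility: A x = b.

This gives the KKT block system:
  [ Q   A^T ] [ x     ]   [-c ]
  [ A    0  ] [ lambda ] = [ b ]

Solving the linear system:
  x*      = (1.9386, -0.6663, -0.0921)
  lambda* = (2.6554)
  f(x*)   = 6.848

x* = (1.9386, -0.6663, -0.0921), lambda* = (2.6554)


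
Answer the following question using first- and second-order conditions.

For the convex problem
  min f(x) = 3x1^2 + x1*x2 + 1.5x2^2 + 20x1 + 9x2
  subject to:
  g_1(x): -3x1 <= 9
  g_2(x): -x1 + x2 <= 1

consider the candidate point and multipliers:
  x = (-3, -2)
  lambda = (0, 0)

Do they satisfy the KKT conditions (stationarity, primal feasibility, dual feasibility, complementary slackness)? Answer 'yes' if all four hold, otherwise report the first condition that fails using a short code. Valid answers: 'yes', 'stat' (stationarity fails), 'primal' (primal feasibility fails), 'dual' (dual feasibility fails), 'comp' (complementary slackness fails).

Gradient of f: grad f(x) = Q x + c = (0, 0)
Constraint values g_i(x) = a_i^T x - b_i:
  g_1((-3, -2)) = 0
  g_2((-3, -2)) = 0
Stationarity residual: grad f(x) + sum_i lambda_i a_i = (0, 0)
  -> stationarity OK
Primal feasibility (all g_i <= 0): OK
Dual feasibility (all lambda_i >= 0): OK
Complementary slackness (lambda_i * g_i(x) = 0 for all i): OK

Verdict: yes, KKT holds.

yes


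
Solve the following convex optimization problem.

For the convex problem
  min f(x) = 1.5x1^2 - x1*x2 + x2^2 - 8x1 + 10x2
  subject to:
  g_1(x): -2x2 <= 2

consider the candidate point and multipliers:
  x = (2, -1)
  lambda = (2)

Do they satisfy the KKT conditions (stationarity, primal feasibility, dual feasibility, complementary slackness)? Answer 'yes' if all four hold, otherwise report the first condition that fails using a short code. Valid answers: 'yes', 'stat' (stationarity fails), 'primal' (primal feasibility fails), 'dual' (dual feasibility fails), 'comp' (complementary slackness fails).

Gradient of f: grad f(x) = Q x + c = (-1, 6)
Constraint values g_i(x) = a_i^T x - b_i:
  g_1((2, -1)) = 0
Stationarity residual: grad f(x) + sum_i lambda_i a_i = (-1, 2)
  -> stationarity FAILS
Primal feasibility (all g_i <= 0): OK
Dual feasibility (all lambda_i >= 0): OK
Complementary slackness (lambda_i * g_i(x) = 0 for all i): OK

Verdict: the first failing condition is stationarity -> stat.

stat


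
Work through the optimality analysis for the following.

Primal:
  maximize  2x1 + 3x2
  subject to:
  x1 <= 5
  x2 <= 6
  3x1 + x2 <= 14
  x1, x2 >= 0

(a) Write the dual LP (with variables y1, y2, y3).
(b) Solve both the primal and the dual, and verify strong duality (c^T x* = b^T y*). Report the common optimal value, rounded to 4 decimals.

The standard primal-dual pair for 'max c^T x s.t. A x <= b, x >= 0' is:
  Dual:  min b^T y  s.t.  A^T y >= c,  y >= 0.

So the dual LP is:
  minimize  5y1 + 6y2 + 14y3
  subject to:
    y1 + 3y3 >= 2
    y2 + y3 >= 3
    y1, y2, y3 >= 0

Solving the primal: x* = (2.6667, 6).
  primal value c^T x* = 23.3333.
Solving the dual: y* = (0, 2.3333, 0.6667).
  dual value b^T y* = 23.3333.
Strong duality: c^T x* = b^T y*. Confirmed.

23.3333


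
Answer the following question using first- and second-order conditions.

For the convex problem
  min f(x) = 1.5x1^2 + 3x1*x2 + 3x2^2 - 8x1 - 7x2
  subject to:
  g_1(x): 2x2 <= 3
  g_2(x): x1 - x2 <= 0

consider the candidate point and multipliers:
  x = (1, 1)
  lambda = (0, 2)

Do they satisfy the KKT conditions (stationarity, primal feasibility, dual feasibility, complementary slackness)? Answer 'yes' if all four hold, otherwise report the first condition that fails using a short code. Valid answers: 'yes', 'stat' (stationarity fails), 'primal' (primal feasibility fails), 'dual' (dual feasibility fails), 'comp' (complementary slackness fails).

Gradient of f: grad f(x) = Q x + c = (-2, 2)
Constraint values g_i(x) = a_i^T x - b_i:
  g_1((1, 1)) = -1
  g_2((1, 1)) = 0
Stationarity residual: grad f(x) + sum_i lambda_i a_i = (0, 0)
  -> stationarity OK
Primal feasibility (all g_i <= 0): OK
Dual feasibility (all lambda_i >= 0): OK
Complementary slackness (lambda_i * g_i(x) = 0 for all i): OK

Verdict: yes, KKT holds.

yes


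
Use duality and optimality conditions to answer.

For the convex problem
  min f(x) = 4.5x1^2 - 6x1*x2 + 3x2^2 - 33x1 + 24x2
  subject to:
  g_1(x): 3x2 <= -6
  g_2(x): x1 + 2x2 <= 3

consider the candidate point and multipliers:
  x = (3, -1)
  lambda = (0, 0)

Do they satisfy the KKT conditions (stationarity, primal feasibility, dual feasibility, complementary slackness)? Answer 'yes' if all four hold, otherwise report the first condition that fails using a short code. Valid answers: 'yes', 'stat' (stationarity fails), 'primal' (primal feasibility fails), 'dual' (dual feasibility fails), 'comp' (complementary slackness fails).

Gradient of f: grad f(x) = Q x + c = (0, 0)
Constraint values g_i(x) = a_i^T x - b_i:
  g_1((3, -1)) = 3
  g_2((3, -1)) = -2
Stationarity residual: grad f(x) + sum_i lambda_i a_i = (0, 0)
  -> stationarity OK
Primal feasibility (all g_i <= 0): FAILS
Dual feasibility (all lambda_i >= 0): OK
Complementary slackness (lambda_i * g_i(x) = 0 for all i): OK

Verdict: the first failing condition is primal_feasibility -> primal.

primal


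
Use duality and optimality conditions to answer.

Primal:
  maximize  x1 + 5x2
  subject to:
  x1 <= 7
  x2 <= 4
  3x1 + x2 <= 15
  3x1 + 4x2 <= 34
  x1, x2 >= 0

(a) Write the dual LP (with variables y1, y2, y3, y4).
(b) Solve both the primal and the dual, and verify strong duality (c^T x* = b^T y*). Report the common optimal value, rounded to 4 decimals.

The standard primal-dual pair for 'max c^T x s.t. A x <= b, x >= 0' is:
  Dual:  min b^T y  s.t.  A^T y >= c,  y >= 0.

So the dual LP is:
  minimize  7y1 + 4y2 + 15y3 + 34y4
  subject to:
    y1 + 3y3 + 3y4 >= 1
    y2 + y3 + 4y4 >= 5
    y1, y2, y3, y4 >= 0

Solving the primal: x* = (3.6667, 4).
  primal value c^T x* = 23.6667.
Solving the dual: y* = (0, 4.6667, 0.3333, 0).
  dual value b^T y* = 23.6667.
Strong duality: c^T x* = b^T y*. Confirmed.

23.6667


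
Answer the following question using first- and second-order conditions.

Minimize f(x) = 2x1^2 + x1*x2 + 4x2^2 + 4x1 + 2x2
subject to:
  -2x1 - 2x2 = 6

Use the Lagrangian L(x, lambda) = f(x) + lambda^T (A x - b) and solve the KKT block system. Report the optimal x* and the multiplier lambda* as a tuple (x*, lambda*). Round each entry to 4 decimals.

Form the Lagrangian:
  L(x, lambda) = (1/2) x^T Q x + c^T x + lambda^T (A x - b)
Stationarity (grad_x L = 0): Q x + c + A^T lambda = 0.
Primal feasibility: A x = b.

This gives the KKT block system:
  [ Q   A^T ] [ x     ]   [-c ]
  [ A    0  ] [ lambda ] = [ b ]

Solving the linear system:
  x*      = (-2.3, -0.7)
  lambda* = (-2.95)
  f(x*)   = 3.55

x* = (-2.3, -0.7), lambda* = (-2.95)


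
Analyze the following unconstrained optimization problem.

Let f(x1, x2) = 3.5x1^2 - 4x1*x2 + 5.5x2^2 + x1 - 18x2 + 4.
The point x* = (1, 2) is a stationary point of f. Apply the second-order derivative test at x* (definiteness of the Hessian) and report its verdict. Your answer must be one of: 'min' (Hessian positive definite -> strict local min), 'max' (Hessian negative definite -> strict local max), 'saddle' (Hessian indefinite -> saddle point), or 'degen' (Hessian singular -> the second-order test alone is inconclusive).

Compute the Hessian H = grad^2 f:
  H = [[7, -4], [-4, 11]]
Verify stationarity: grad f(x*) = H x* + g = (0, 0).
Eigenvalues of H: 4.5279, 13.4721.
Both eigenvalues > 0, so H is positive definite -> x* is a strict local min.

min


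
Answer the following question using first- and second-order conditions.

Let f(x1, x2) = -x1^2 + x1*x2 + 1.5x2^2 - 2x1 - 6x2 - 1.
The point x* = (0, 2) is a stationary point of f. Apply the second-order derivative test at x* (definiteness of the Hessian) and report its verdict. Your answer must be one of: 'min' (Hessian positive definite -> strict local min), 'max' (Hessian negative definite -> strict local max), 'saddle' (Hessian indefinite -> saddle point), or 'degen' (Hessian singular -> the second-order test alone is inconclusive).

Compute the Hessian H = grad^2 f:
  H = [[-2, 1], [1, 3]]
Verify stationarity: grad f(x*) = H x* + g = (0, 0).
Eigenvalues of H: -2.1926, 3.1926.
Eigenvalues have mixed signs, so H is indefinite -> x* is a saddle point.

saddle


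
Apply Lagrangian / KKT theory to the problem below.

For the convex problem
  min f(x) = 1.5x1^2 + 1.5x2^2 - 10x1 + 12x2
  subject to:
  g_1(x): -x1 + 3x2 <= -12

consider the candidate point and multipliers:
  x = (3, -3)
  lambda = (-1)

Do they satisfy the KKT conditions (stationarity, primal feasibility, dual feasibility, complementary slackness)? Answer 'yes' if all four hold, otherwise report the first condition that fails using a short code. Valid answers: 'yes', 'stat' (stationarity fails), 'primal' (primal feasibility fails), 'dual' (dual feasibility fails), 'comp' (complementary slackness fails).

Gradient of f: grad f(x) = Q x + c = (-1, 3)
Constraint values g_i(x) = a_i^T x - b_i:
  g_1((3, -3)) = 0
Stationarity residual: grad f(x) + sum_i lambda_i a_i = (0, 0)
  -> stationarity OK
Primal feasibility (all g_i <= 0): OK
Dual feasibility (all lambda_i >= 0): FAILS
Complementary slackness (lambda_i * g_i(x) = 0 for all i): OK

Verdict: the first failing condition is dual_feasibility -> dual.

dual


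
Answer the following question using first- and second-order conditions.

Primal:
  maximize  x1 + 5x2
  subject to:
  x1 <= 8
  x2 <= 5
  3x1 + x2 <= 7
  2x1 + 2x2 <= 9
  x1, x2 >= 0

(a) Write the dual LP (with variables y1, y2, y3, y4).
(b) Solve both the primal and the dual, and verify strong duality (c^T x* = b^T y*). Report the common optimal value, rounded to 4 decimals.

The standard primal-dual pair for 'max c^T x s.t. A x <= b, x >= 0' is:
  Dual:  min b^T y  s.t.  A^T y >= c,  y >= 0.

So the dual LP is:
  minimize  8y1 + 5y2 + 7y3 + 9y4
  subject to:
    y1 + 3y3 + 2y4 >= 1
    y2 + y3 + 2y4 >= 5
    y1, y2, y3, y4 >= 0

Solving the primal: x* = (0, 4.5).
  primal value c^T x* = 22.5.
Solving the dual: y* = (0, 0, 0, 2.5).
  dual value b^T y* = 22.5.
Strong duality: c^T x* = b^T y*. Confirmed.

22.5


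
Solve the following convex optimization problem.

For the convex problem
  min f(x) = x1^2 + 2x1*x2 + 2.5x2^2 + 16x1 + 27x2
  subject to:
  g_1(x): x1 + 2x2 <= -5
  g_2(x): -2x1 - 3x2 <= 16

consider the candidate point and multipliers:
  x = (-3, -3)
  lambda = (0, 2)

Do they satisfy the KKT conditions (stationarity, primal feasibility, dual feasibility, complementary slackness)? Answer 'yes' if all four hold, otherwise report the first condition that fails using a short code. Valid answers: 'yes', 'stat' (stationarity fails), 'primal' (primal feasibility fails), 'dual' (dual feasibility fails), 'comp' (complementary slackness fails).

Gradient of f: grad f(x) = Q x + c = (4, 6)
Constraint values g_i(x) = a_i^T x - b_i:
  g_1((-3, -3)) = -4
  g_2((-3, -3)) = -1
Stationarity residual: grad f(x) + sum_i lambda_i a_i = (0, 0)
  -> stationarity OK
Primal feasibility (all g_i <= 0): OK
Dual feasibility (all lambda_i >= 0): OK
Complementary slackness (lambda_i * g_i(x) = 0 for all i): FAILS

Verdict: the first failing condition is complementary_slackness -> comp.

comp


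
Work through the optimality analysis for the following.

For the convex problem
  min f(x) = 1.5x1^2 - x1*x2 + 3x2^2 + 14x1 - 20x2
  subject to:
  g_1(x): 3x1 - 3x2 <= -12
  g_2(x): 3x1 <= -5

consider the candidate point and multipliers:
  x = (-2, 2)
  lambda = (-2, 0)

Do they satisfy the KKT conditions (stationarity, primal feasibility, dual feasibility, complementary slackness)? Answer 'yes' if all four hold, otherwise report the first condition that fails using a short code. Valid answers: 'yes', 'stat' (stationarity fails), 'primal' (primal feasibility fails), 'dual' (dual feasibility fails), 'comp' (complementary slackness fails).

Gradient of f: grad f(x) = Q x + c = (6, -6)
Constraint values g_i(x) = a_i^T x - b_i:
  g_1((-2, 2)) = 0
  g_2((-2, 2)) = -1
Stationarity residual: grad f(x) + sum_i lambda_i a_i = (0, 0)
  -> stationarity OK
Primal feasibility (all g_i <= 0): OK
Dual feasibility (all lambda_i >= 0): FAILS
Complementary slackness (lambda_i * g_i(x) = 0 for all i): OK

Verdict: the first failing condition is dual_feasibility -> dual.

dual


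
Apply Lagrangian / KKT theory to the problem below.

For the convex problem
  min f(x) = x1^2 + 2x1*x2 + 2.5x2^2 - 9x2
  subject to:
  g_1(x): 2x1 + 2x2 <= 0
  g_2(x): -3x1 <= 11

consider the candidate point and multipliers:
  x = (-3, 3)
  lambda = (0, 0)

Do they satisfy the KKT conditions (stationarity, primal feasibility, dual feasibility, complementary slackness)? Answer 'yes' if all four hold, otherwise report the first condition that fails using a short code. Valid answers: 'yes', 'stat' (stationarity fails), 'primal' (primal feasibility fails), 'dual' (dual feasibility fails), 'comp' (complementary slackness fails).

Gradient of f: grad f(x) = Q x + c = (0, 0)
Constraint values g_i(x) = a_i^T x - b_i:
  g_1((-3, 3)) = 0
  g_2((-3, 3)) = -2
Stationarity residual: grad f(x) + sum_i lambda_i a_i = (0, 0)
  -> stationarity OK
Primal feasibility (all g_i <= 0): OK
Dual feasibility (all lambda_i >= 0): OK
Complementary slackness (lambda_i * g_i(x) = 0 for all i): OK

Verdict: yes, KKT holds.

yes


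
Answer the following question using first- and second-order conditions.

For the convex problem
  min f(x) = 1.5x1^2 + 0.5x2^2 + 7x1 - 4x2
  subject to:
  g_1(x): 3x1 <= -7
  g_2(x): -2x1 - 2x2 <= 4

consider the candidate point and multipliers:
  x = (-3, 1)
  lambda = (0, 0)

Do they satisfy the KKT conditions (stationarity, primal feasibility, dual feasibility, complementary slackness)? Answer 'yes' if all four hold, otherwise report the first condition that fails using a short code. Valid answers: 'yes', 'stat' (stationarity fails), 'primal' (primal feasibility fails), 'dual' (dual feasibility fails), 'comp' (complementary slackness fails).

Gradient of f: grad f(x) = Q x + c = (-2, -3)
Constraint values g_i(x) = a_i^T x - b_i:
  g_1((-3, 1)) = -2
  g_2((-3, 1)) = 0
Stationarity residual: grad f(x) + sum_i lambda_i a_i = (-2, -3)
  -> stationarity FAILS
Primal feasibility (all g_i <= 0): OK
Dual feasibility (all lambda_i >= 0): OK
Complementary slackness (lambda_i * g_i(x) = 0 for all i): OK

Verdict: the first failing condition is stationarity -> stat.

stat
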